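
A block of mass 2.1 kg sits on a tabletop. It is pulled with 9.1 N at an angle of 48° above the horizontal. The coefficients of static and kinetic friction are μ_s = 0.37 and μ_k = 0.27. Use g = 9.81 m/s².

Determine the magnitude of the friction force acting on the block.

f ≈ 3.74 N

N = m g − P sin α = 20.6 − 9.1×sin 48° = 13.84 N.
The horizontal driving force is P cos α = 6.089 N, so equilibrium needs friction f = 6.089 N.
μ_s N = 0.37 × 13.84 = 5.12 N.
6.089 > 5.12 N → the block slides; f = μ_k N = 0.27×13.84 = 3.74 N.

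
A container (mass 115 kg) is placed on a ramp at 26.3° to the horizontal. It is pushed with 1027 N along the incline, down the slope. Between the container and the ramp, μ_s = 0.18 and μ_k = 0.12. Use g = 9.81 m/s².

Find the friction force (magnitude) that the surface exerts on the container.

f ≈ 121 N (up the incline)

Normal force: N = m g cos θ = 115 × 9.81 × cos 26.3° = 1011 N.
For equilibrium along the incline the friction force must supply f = m g sin θ + P = 499.9 + 1027 = 1527 N (positive meaning up-slope).
Maximum static friction available: μ_s N = 0.18 × 1011 = 182 N.
Since |1527| > 182 N, static friction cannot hold it; the container slides down the incline and kinetic friction applies: f = μ_k N = 0.12 × 1011 = 121 N.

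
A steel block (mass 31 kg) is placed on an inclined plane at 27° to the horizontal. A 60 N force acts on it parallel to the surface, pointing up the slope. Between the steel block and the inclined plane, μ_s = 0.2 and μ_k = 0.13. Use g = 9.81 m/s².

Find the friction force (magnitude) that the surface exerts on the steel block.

f ≈ 35.2 N (up the incline)

The normal reaction is N = m g cos θ = 271 N.
The friction needed for equilibrium is m g sin θ − P = 138.1 − 60 = 78.06 N, measured positive up-slope.
The static-friction ceiling is μ_s N = 0.2 × 271 = 54.19 N.
Since |78.06| > 54.19 N, static friction cannot hold it; the steel block slides down the incline and kinetic friction applies: f = μ_k N = 0.13 × 271 = 35.2 N.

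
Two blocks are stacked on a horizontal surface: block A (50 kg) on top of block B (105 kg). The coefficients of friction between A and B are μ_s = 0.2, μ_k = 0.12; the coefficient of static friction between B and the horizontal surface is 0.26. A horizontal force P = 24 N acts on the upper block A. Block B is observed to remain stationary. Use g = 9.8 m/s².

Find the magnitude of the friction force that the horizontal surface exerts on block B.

Normal force at the A–B interface: N₁ = m_A g = 490 N.
Maximum static friction on A from B: μ_s N₁ = 0.2×490 = 98 N.
Since P = 24 N ≤ 98 N, A does not slip on B; friction on A equals P = 24 N.
B experiences an equal 24 N forward from A (third law). B is in equilibrium, so the floor supplies f₂ = 24 N of static friction (limit μ_s(m_A+m_B)g = 394.9 N, not exceeded).

f ≈ 24 N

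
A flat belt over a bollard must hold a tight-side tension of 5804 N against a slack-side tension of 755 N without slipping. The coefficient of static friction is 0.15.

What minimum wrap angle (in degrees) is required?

β_min ≈ 779°

T₂/T₁ = e^{μβ} → β = ln(T₂/T₁)/μ.
β = ln(5804/755)/0.15 = 2.04/0.15 = 13.6 rad.
In degrees: β = 13.6 × 180/π = 779°.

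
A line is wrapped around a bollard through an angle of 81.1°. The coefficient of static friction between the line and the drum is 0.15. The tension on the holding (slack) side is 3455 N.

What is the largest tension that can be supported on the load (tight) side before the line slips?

T_max ≈ 4270 N

At impending slip the capstan equation gives T₂/T₁ = e^{μβ} with β in radians.
β = 81.1° × π/180 = 1.415 rad.
e^{μβ} = e^{0.15×1.415} = 1.237.
T₂ = T₁ · e^{μβ} = 3455 × 1.237 = 4270 N.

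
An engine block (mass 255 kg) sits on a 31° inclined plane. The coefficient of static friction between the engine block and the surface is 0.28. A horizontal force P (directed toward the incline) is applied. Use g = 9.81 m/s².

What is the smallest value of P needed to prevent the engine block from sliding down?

P_min ≈ 687 N

The engine block tends to slide down (tan θ > μ_s), so at the point of impending slip friction acts up-slope at its limit: f = μ_s N.
Perpendicular to the incline: N = m g cos θ + P sin θ.
Along the incline: P cos θ + μ_s N = m g sin θ, i.e. P cos θ + μ_s (m g cos θ + P sin θ) = m g sin θ.
Solving, P (cos θ + μ_s sin θ) = m g (sin θ − μ_s cos θ), so P = 2500×0.275/1.001 = 687 N.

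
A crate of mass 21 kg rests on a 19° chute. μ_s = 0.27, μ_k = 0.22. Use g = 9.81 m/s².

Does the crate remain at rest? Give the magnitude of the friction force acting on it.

f ≈ 42.9 N

N = m g cos θ = 195 N.
Down-slope weight component: m g sin θ = 67.1 N.
μ_s N = 52.6 N.
67.1 > 52.6 N, so it slides; kinetic friction f = μ_k N = 0.22×195 = 42.9 N.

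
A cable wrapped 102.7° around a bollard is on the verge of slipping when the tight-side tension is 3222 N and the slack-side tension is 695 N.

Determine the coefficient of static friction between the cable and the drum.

T₂/T₁ = e^{μβ} → μ = ln(T₂/T₁)/β.
β = 102.7° = 1.792 rad.
μ = ln(3222/695)/1.792 = ln(4.636)/1.792 = 0.856.

μ ≈ 0.856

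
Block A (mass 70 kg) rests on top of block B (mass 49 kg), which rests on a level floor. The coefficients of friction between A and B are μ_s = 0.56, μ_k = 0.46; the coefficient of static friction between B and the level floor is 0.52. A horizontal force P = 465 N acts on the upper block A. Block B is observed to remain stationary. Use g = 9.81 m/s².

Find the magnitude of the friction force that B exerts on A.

f ≈ 316 N

Normal force at the A–B interface: N₁ = m_A g = 686.7 N.
So the A–B interface can sustain at most μ_s N₁ = 384.6 N of static friction.
P = 465 N exceeds that limit, so A slips over B and the interface friction becomes kinetic: f₁ = μ_k N₁ = 0.46×686.7 = 316 N.
By Newton's third law B feels 316 N forward from A. With B stationary, the floor's static friction on B balances it: f₂ = 316 N (well within μ_s(m_A+m_B)g = 607 N).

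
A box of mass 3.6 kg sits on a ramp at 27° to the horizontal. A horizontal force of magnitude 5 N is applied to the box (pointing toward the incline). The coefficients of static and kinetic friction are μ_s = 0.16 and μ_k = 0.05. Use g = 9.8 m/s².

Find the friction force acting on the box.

f ≈ 1.69 N (up the incline)

Normal direction: N = m g cos θ + P sin θ = 33.7 N.
Parallel to the incline: P cos θ − m g sin θ = 4.455 − 16.02 = -11.56 N; the friction needed to balance this is 11.56 N acting up the slope.
Maximum static friction: μ_s N = 0.16 × 33.7 = 5.393 N.
|f_req| = 11.56 > 5.393 N → the box slides down the incline; f = μ_k N = 0.05 × 33.7 = 1.69 N.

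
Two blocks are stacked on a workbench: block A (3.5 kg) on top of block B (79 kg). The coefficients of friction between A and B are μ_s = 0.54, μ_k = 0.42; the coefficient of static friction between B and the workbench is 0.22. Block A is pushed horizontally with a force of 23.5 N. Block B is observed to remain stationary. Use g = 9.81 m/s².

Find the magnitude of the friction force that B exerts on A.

f ≈ 14.4 N

Between the blocks, N₁ = m_A g = 34.34 N.
So the A–B interface can sustain at most μ_s N₁ = 18.54 N of static friction.
P = 23.5 N exceeds that limit, so A slips over B and the interface friction becomes kinetic: f₁ = μ_k N₁ = 0.42×34.34 = 14.4 N.
B experiences an equal 14.4 N forward from A (third law). B is in equilibrium, so the floor supplies f₂ = 14.4 N of static friction (limit μ_s(m_A+m_B)g = 178.1 N, not exceeded).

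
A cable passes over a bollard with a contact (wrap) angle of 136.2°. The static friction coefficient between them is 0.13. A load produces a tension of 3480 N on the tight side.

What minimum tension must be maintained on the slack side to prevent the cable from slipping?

Capstan equation at impending slip: T_tight/T_slack = e^{μβ}.
β = 136.2° = 2.377 rad; e^{μβ} = e^{0.13×2.377} = 1.362.
T_slack = T_tight / e^{μβ} = 3480 / 1.362 = 2550 N.

T_min ≈ 2550 N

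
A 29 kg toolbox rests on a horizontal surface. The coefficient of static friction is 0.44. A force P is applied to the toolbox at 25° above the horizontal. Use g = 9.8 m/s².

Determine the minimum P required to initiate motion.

N = m g − P sin α (the pull lifts the toolbox).
At impending slip, P cos α = μ_s N = μ_s (m g − P sin α).
Solving: P (cos α + μ_s sin α) = μ_s m g → P = 0.44×284/(cos 25° + 0.44 sin 25°) = 125/1.092 = 114 N.

P ≈ 114 N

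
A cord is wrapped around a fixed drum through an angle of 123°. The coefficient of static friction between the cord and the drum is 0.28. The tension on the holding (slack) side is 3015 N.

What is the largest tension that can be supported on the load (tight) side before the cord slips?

At impending slip the capstan equation gives T₂/T₁ = e^{μβ} with β in radians.
β = 123° × π/180 = 2.147 rad.
e^{μβ} = e^{0.28×2.147} = 1.824.
T₂ = T₁ · e^{μβ} = 3015 × 1.824 = 5500 N.

T_max ≈ 5500 N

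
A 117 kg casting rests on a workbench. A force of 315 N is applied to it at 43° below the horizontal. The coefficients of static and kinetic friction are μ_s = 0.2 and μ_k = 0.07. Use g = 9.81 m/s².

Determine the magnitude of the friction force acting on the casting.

The vertical component of P adds to the normal force: N = m g + P sin α = 1148 + 214.8 = 1363 N.
Horizontally, friction must balance P cos α = 230.4 N.
The static-friction limit is μ_s N = 272.5 N.
230.4 ≤ 272.5 N → static; friction equals the required 230 N.

f ≈ 230 N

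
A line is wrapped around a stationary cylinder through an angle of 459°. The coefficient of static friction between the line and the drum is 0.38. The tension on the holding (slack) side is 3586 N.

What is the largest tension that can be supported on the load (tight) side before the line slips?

T_max ≈ 75300 N

At impending slip the capstan equation gives T₂/T₁ = e^{μβ} with β in radians.
β = 459° × π/180 = 8.011 rad.
e^{μβ} = e^{0.38×8.011} = 20.99.
T₂ = T₁ · e^{μβ} = 3586 × 20.99 = 75300 N.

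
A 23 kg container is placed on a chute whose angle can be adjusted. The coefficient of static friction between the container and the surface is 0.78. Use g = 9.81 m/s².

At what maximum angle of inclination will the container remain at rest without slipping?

θ_max ≈ 38°

At the slip threshold, m g sin θ = μ_s · m g cos θ, so tan θ = μ_s.
θ_max = arctan(0.78) = 38°.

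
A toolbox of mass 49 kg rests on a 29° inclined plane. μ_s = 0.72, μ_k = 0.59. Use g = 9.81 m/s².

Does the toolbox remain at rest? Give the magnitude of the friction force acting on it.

N = m g cos θ = 420 N.
Down-slope weight component: m g sin θ = 233 N.
μ_s N = 303 N.
233 ≤ 303 N, so it stays put; friction = 233 N.

f ≈ 233 N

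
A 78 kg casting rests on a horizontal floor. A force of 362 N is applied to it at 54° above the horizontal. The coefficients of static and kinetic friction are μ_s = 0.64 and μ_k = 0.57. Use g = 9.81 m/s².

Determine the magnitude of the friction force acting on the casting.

f ≈ 213 N

N = m g − P sin α = 765.2 − 362×sin 54° = 472.3 N.
Horizontally, friction must balance P cos α = 212.8 N.
μ_s N = 0.64 × 472.3 = 302.3 N.
Since 212.8 N does not exceed the limit, the casting stays at rest and f = 213 N.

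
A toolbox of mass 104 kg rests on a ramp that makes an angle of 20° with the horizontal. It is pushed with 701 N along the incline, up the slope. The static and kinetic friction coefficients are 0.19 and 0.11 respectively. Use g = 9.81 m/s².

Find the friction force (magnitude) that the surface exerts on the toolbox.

The normal reaction is N = m g cos θ = 958.7 N.
The friction needed for equilibrium is m g sin θ − P = 348.9 − 701 = -352.1 N, measured positive up-slope.
The static-friction ceiling is μ_s N = 0.19 × 958.7 = 182.2 N.
Since |-352.1| > 182.2 N, static friction cannot hold it; the toolbox slides up the incline and kinetic friction applies: f = μ_k N = 0.11 × 958.7 = 105 N.

f ≈ 105 N (down the incline)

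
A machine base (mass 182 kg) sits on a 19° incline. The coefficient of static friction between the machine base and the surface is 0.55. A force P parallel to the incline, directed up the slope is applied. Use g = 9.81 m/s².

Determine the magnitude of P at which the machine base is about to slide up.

P ≈ 1510 N

At impending motion up the slope, friction acts down-slope at its limit: f = μ_s N.
P is parallel to the surface, so N = m g cos θ = 1690 N.
Along the incline: P = m g sin θ + μ_s N = 581 + 0.55×1690 = 1510 N.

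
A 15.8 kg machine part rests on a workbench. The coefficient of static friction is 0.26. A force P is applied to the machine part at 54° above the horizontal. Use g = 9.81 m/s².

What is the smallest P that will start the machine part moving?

N = m g − P sin α (the pull lifts the machine part).
At impending slip, P cos α = μ_s N = μ_s (m g − P sin α).
Solving: P (cos α + μ_s sin α) = μ_s m g → P = 0.26×155/(cos 54° + 0.26 sin 54°) = 40.3/0.7981 = 50.5 N.

P ≈ 50.5 N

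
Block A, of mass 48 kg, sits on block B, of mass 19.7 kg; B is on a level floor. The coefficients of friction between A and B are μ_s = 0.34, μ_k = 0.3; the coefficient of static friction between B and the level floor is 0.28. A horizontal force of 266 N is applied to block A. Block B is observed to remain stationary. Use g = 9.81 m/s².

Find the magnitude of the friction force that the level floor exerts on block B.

f ≈ 141 N

Between the blocks, N₁ = m_A g = 470.9 N.
Maximum static friction on A from B: μ_s N₁ = 0.34×470.9 = 160.1 N.
Since P = 266 N > 160.1 N, A slides on B; the A–B friction is kinetic: f₁ = μ_k N₁ = 0.3×470.9 = 141 N.
B experiences an equal 141 N forward from A (third law). B is in equilibrium, so the floor supplies f₂ = 141 N of static friction (limit μ_s(m_A+m_B)g = 186 N, not exceeded).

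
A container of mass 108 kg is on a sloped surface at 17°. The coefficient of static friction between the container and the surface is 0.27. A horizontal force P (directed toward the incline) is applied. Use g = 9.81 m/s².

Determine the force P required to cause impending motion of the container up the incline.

At impending motion up the slope, friction acts down-slope at its limit: f = μ_s N.
Perpendicular to the incline: N = m g cos θ + P sin θ.
Along the incline: P cos θ = m g sin θ + μ_s N = m g sin θ + μ_s (m g cos θ + P sin θ).
Solving, P (cos θ − μ_s sin θ) = m g (sin θ + μ_s cos θ), so P = 108×9.81×(sin 17° + 0.27 cos 17°)/(cos 17° − 0.27 sin 17°) = 1060×0.5506/0.8774 = 665 N.

P ≈ 665 N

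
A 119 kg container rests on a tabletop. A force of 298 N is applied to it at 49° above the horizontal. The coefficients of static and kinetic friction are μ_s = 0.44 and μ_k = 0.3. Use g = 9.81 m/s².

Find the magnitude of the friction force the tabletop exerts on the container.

Vertical equilibrium gives N = m g − P sin α = 942.5 N.
Horizontally, friction must balance P cos α = 195.5 N.
The static-friction limit is μ_s N = 414.7 N.
195.5 ≤ 414.7 N → static; friction equals the required 196 N.

f ≈ 196 N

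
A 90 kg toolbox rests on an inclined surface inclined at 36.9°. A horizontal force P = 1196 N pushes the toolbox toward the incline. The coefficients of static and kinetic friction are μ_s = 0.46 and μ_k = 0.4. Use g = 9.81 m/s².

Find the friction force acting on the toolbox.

f ≈ 426 N (down the incline)

The horizontal push has a component P sin θ into the surface, so N = m g cos θ + P sin θ = 706 + 718.1 = 1424 N.
Along the incline, the net driving force (taking up-slope positive) is P cos θ − m g sin θ = 956.4 − 530.1 = 426.3 N, so equilibrium requires friction f = -426.3 N (down-slope).
Maximum static friction: μ_s N = 0.46 × 1424 = 655.1 N.
|f_req| = 426.3 ≤ 655.1 N → the toolbox is in equilibrium; friction equals the required value.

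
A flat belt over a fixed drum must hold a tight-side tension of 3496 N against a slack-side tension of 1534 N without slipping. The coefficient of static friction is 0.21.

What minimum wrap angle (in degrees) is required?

β_min ≈ 225°

T₂/T₁ = e^{μβ} → β = ln(T₂/T₁)/μ.
β = ln(3496/1534)/0.21 = 0.8237/0.21 = 3.923 rad.
In degrees: β = 3.923 × 180/π = 225°.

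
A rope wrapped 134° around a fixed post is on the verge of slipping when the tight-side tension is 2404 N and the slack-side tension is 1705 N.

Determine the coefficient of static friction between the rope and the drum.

T₂/T₁ = e^{μβ} → μ = ln(T₂/T₁)/β.
β = 134° = 2.339 rad.
μ = ln(2404/1705)/2.339 = ln(1.41)/2.339 = 0.147.

μ ≈ 0.147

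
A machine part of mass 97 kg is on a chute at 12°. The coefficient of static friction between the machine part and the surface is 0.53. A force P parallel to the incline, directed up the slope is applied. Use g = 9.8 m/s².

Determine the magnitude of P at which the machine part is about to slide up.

P ≈ 690 N

At impending motion up the slope, friction acts down-slope at its limit: f = μ_s N.
P is parallel to the surface, so N = m g cos θ = 930 N.
Along the incline: P = m g sin θ + μ_s N = 198 + 0.53×930 = 690 N.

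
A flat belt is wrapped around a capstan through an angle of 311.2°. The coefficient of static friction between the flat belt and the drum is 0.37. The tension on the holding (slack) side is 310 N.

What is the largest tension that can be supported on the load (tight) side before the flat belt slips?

At impending slip the capstan equation gives T₂/T₁ = e^{μβ} with β in radians.
β = 311.2° × π/180 = 5.431 rad.
e^{μβ} = e^{0.37×5.431} = 7.461.
T₂ = T₁ · e^{μβ} = 310 × 7.461 = 2310 N.

T_max ≈ 2310 N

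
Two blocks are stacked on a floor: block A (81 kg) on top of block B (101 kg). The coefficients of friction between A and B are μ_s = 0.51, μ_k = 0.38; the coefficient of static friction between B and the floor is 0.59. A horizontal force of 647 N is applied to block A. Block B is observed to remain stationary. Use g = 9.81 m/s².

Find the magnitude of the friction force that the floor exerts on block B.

The normal force B exerts on A is simply A's weight, N₁ = 794.6 N.
So the A–B interface can sustain at most μ_s N₁ = 405.3 N of static friction.
Since P = 647 N > 405.3 N, A slides on B; the A–B friction is kinetic: f₁ = μ_k N₁ = 0.38×794.6 = 302 N.
B experiences an equal 302 N forward from A (third law). B is in equilibrium, so the floor supplies f₂ = 302 N of static friction (limit μ_s(m_A+m_B)g = 1053 N, not exceeded).

f ≈ 302 N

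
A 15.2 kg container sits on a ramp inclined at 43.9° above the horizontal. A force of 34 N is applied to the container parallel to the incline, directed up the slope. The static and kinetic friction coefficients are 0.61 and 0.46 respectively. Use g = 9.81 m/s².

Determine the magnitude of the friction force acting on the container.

Perpendicular to the surface, N = m g cos θ = 15.2·9.81·cos 43.9° = 107.4 N.
For equilibrium along the incline the friction force must supply f = m g sin θ − P = 103.4 − 34 = 69.39 N (positive meaning up-slope).
The static-friction ceiling is μ_s N = 0.61 × 107.4 = 65.54 N.
|69.39| exceeds 65.54 N, so the container slips down-slope; friction is kinetic, f = μ_k N = 0.46×107.4 = 49.4 N.

f ≈ 49.4 N (up the incline)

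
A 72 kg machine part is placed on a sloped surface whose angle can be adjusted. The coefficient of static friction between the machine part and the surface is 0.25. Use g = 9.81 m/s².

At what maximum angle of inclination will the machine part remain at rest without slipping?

θ_max ≈ 14°

At the slip threshold, m g sin θ = μ_s · m g cos θ, so tan θ = μ_s.
θ_max = arctan(0.25) = 14°.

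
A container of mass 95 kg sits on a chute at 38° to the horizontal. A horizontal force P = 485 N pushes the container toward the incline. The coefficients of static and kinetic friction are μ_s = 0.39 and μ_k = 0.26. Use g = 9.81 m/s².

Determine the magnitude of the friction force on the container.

Resolve perpendicular to the incline: N = m g cos θ + P sin θ = 95×9.81×cos 38° + 485×sin 38° = 1033 N.
Parallel to the incline: P cos θ − m g sin θ = 382.2 − 573.8 = -191.6 N; the friction needed to balance this is 191.6 N acting up the slope.
The limit of static friction is μ_s N = 402.9 N.
|f_req| = 191.6 ≤ 402.9 N → the container is in equilibrium; friction equals the required value.

f ≈ 192 N (up the incline)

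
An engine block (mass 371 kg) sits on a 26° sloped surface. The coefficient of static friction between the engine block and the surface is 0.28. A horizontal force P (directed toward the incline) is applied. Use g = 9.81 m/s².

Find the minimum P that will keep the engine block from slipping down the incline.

The engine block tends to slide down (tan θ > μ_s), so at the point of impending slip friction acts up-slope at its limit: f = μ_s N.
Perpendicular to the incline: N = m g cos θ + P sin θ.
Along the incline: P cos θ + μ_s N = m g sin θ, i.e. P cos θ + μ_s (m g cos θ + P sin θ) = m g sin θ.
Solving, P (cos θ + μ_s sin θ) = m g (sin θ − μ_s cos θ), so P = 3640×0.1867/1.022 = 665 N.

P_min ≈ 665 N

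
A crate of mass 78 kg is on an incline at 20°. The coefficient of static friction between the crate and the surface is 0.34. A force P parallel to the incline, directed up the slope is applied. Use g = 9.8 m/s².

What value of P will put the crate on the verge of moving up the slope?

P ≈ 506 N

At impending motion up the slope, friction acts down-slope at its limit: f = μ_s N.
P is parallel to the surface, so N = m g cos θ = 718 N.
Along the incline: P = m g sin θ + μ_s N = 261 + 0.34×718 = 506 N.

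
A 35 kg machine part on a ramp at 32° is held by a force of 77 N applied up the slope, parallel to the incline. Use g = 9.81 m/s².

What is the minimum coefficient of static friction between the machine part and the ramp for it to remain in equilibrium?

N = m g cos θ = 291.2 N.
Friction must make up the shortfall along the incline: f = m g sin θ − P = 181.9 − 77 = 104.9 N.
At the threshold f = μ_s N, so μ_s,min = 104.9/291.2 = 0.36.

μ_s,min ≈ 0.36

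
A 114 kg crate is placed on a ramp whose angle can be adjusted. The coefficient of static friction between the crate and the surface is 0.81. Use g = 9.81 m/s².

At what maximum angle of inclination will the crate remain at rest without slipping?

θ_max ≈ 39°

At the slip threshold, m g sin θ = μ_s · m g cos θ, so tan θ = μ_s.
θ_max = arctan(0.81) = 39°.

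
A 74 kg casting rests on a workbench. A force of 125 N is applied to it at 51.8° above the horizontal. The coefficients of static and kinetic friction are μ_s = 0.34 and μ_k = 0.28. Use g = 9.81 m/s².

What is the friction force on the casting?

The vertical component of P reduces the normal force: N = m g − P sin α = 725.9 − 98.23 = 627.7 N.
Horizontally, friction must balance P cos α = 77.3 N.
μ_s N = 0.34 × 627.7 = 213.4 N.
Since 77.3 N does not exceed the limit, the casting stays at rest and f = 77.3 N.

f ≈ 77.3 N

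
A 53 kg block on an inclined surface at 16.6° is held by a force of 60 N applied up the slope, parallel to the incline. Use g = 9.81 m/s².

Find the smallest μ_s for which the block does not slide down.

N = m g cos θ = 498.3 N.
Friction must make up the shortfall along the incline: f = m g sin θ − P = 148.5 − 60 = 88.54 N.
At the threshold f = μ_s N, so μ_s,min = 88.54/498.3 = 0.178.

μ_s,min ≈ 0.178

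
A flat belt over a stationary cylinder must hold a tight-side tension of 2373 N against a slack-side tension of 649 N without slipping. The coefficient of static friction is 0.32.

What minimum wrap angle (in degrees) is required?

β_min ≈ 232°

T₂/T₁ = e^{μβ} → β = ln(T₂/T₁)/μ.
β = ln(2373/649)/0.32 = 1.296/0.32 = 4.051 rad.
In degrees: β = 4.051 × 180/π = 232°.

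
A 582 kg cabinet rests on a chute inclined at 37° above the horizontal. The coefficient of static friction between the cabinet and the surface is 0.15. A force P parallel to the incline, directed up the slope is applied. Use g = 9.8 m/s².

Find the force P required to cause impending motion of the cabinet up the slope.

P ≈ 4120 N

At impending motion up the slope, friction acts down-slope at its limit: f = μ_s N.
P is parallel to the surface, so N = m g cos θ = 4560 N.
Along the incline: P = m g sin θ + μ_s N = 3430 + 0.15×4560 = 4120 N.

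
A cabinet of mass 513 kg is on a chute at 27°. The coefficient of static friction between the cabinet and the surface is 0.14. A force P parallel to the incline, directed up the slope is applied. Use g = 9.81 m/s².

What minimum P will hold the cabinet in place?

The cabinet tends to slide down (tan θ > μ_s), so at the point of impending slip friction acts up-slope at its limit: f = μ_s N.
P is parallel to the surface, so N = m g cos θ = 4480 N.
Along the incline: P + μ_s N = m g sin θ, so P = 2280 − 0.14×4480 = 1660 N.

P_min ≈ 1660 N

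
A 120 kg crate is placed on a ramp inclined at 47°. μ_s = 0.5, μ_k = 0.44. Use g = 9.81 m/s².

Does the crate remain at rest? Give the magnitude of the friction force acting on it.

f ≈ 353 N

N = m g cos θ = 803 N.
Down-slope weight component: m g sin θ = 861 N.
μ_s N = 401 N.
861 > 401 N, so it slides; kinetic friction f = μ_k N = 0.44×803 = 353 N.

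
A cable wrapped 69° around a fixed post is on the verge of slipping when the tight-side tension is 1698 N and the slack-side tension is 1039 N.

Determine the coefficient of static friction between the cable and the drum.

T₂/T₁ = e^{μβ} → μ = ln(T₂/T₁)/β.
β = 69° = 1.204 rad.
μ = ln(1698/1039)/1.204 = ln(1.634)/1.204 = 0.408.

μ ≈ 0.408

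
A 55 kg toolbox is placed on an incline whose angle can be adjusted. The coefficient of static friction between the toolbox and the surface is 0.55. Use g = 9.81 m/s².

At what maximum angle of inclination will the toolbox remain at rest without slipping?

At the slip threshold, m g sin θ = μ_s · m g cos θ, so tan θ = μ_s.
θ_max = arctan(0.55) = 28.8°.

θ_max ≈ 28.8°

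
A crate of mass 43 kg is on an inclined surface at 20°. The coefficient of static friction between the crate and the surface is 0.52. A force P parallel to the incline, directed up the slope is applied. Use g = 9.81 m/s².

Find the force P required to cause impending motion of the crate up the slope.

P ≈ 350 N

At impending motion up the slope, friction acts down-slope at its limit: f = μ_s N.
P is parallel to the surface, so N = m g cos θ = 396 N.
Along the incline: P = m g sin θ + μ_s N = 144 + 0.52×396 = 350 N.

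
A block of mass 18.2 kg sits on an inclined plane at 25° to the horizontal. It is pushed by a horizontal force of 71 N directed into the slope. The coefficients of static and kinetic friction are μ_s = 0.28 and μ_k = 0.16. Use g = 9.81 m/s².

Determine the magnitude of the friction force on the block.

f ≈ 11.1 N (up the incline)

The horizontal push has a component P sin θ into the surface, so N = m g cos θ + P sin θ = 161.8 + 30.01 = 191.8 N.
Parallel to the incline: P cos θ − m g sin θ = 64.35 − 75.46 = -11.11 N; the friction needed to balance this is 11.11 N acting up the slope.
The limit of static friction is μ_s N = 53.71 N.
Since 11.11 N is within the 53.71 N limit, the block stays put and friction is exactly 11.1 N.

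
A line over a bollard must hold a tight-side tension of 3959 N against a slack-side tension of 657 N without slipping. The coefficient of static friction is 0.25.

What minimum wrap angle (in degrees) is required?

β_min ≈ 412°

T₂/T₁ = e^{μβ} → β = ln(T₂/T₁)/μ.
β = ln(3959/657)/0.25 = 1.796/0.25 = 7.184 rad.
In degrees: β = 7.184 × 180/π = 412°.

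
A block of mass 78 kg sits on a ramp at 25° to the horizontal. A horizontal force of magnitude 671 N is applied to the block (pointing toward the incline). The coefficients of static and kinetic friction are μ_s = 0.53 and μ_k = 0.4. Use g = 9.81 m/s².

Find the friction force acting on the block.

f ≈ 285 N (down the incline)

The horizontal push has a component P sin θ into the surface, so N = m g cos θ + P sin θ = 693.5 + 283.6 = 977.1 N.
Parallel to the incline: P cos θ − m g sin θ = 608.1 − 323.4 = 284.8 N; the friction needed to balance this is 284.8 N acting down the slope.
The limit of static friction is μ_s N = 517.8 N.
Since 284.8 N is within the 517.8 N limit, the block stays put and friction is exactly 285 N.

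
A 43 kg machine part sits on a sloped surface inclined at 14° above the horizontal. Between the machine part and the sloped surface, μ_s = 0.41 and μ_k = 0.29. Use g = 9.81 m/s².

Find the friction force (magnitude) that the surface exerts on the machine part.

Perpendicular to the surface, N = m g cos θ = 43·9.81·cos 14° = 409.3 N.
For equilibrium along the incline, friction must balance the weight component: f = m g sin θ = 102 N up the slope.
The static-friction ceiling is μ_s N = 0.41 × 409.3 = 167.8 N.
Since |102| ≤ 167.8 N, the machine part remains in static equilibrium and friction takes exactly the required value.

f ≈ 102 N (up the incline)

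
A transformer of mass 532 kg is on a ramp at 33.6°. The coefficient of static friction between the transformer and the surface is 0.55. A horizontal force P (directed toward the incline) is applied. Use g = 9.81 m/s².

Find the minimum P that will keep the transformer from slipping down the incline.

P_min ≈ 437 N

The transformer tends to slide down (tan θ > μ_s), so at the point of impending slip friction acts up-slope at its limit: f = μ_s N.
Perpendicular to the incline: N = m g cos θ + P sin θ.
Along the incline: P cos θ + μ_s N = m g sin θ, i.e. P cos θ + μ_s (m g cos θ + P sin θ) = m g sin θ.
Solving, P (cos θ + μ_s sin θ) = m g (sin θ − μ_s cos θ), so P = 5220×0.09528/1.137 = 437 N.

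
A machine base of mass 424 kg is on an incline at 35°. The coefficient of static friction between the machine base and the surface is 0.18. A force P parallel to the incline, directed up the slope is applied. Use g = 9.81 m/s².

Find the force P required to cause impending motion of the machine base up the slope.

At impending motion up the slope, friction acts down-slope at its limit: f = μ_s N.
P is parallel to the surface, so N = m g cos θ = 3410 N.
Along the incline: P = m g sin θ + μ_s N = 2390 + 0.18×3410 = 3000 N.

P ≈ 3000 N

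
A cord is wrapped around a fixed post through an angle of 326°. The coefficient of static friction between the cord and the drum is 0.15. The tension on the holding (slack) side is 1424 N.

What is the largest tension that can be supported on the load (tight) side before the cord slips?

At impending slip the capstan equation gives T₂/T₁ = e^{μβ} with β in radians.
β = 326° × π/180 = 5.69 rad.
e^{μβ} = e^{0.15×5.69} = 2.348.
T₂ = T₁ · e^{μβ} = 1424 × 2.348 = 3340 N.

T_max ≈ 3340 N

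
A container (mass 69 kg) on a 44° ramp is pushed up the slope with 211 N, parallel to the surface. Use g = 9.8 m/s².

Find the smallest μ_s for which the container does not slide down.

N = m g cos θ = 486.4 N.
Friction must make up the shortfall along the incline: f = m g sin θ − P = 469.7 − 211 = 258.7 N.
At the threshold f = μ_s N, so μ_s,min = 258.7/486.4 = 0.532.

μ_s,min ≈ 0.532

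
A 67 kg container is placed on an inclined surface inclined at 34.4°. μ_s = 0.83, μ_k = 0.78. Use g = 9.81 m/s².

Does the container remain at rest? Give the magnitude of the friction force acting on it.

f ≈ 371 N

N = m g cos θ = 542 N.
Down-slope weight component: m g sin θ = 371 N.
μ_s N = 450 N.
371 ≤ 450 N, so it stays put; friction = 371 N.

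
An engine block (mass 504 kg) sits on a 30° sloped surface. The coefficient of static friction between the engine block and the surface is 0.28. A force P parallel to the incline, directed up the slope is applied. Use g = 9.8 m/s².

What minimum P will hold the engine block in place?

The engine block tends to slide down (tan θ > μ_s), so at the point of impending slip friction acts up-slope at its limit: f = μ_s N.
P is parallel to the surface, so N = m g cos θ = 4280 N.
Along the incline: P + μ_s N = m g sin θ, so P = 2470 − 0.28×4280 = 1270 N.

P_min ≈ 1270 N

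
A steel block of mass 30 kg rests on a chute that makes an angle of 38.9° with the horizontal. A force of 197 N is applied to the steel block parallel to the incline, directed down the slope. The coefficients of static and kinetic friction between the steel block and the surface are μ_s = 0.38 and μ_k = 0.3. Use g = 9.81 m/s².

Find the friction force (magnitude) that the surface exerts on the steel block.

Perpendicular to the surface, N = m g cos θ = 30·9.81·cos 38.9° = 229 N.
For equilibrium along the incline the friction force must supply f = m g sin θ + P = 184.8 + 197 = 381.8 N (positive meaning up-slope).
Maximum static friction available: μ_s N = 0.38 × 229 = 87.03 N.
|381.8| exceeds 87.03 N, so the steel block slips down-slope; friction is kinetic, f = μ_k N = 0.3×229 = 68.7 N.

f ≈ 68.7 N (up the incline)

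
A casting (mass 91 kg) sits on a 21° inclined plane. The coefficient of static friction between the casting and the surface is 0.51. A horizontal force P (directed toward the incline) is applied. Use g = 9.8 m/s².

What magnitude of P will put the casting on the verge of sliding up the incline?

P ≈ 991 N

At impending motion up the slope, friction acts down-slope at its limit: f = μ_s N.
Perpendicular to the incline: N = m g cos θ + P sin θ.
Along the incline: P cos θ = m g sin θ + μ_s N = m g sin θ + μ_s (m g cos θ + P sin θ).
Solving, P (cos θ − μ_s sin θ) = m g (sin θ + μ_s cos θ), so P = 91×9.8×(sin 21° + 0.51 cos 21°)/(cos 21° − 0.51 sin 21°) = 892×0.8345/0.7508 = 991 N.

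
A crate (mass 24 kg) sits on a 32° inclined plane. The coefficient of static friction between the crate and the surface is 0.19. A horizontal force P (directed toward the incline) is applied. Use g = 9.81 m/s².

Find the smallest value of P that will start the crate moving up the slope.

P ≈ 218 N

At impending motion up the slope, friction acts down-slope at its limit: f = μ_s N.
Perpendicular to the incline: N = m g cos θ + P sin θ.
Along the incline: P cos θ = m g sin θ + μ_s N = m g sin θ + μ_s (m g cos θ + P sin θ).
Solving, P (cos θ − μ_s sin θ) = m g (sin θ + μ_s cos θ), so P = 24×9.81×(sin 32° + 0.19 cos 32°)/(cos 32° − 0.19 sin 32°) = 235×0.691/0.7474 = 218 N.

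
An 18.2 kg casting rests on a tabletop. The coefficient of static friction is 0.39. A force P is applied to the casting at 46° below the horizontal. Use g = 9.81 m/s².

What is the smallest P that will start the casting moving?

P ≈ 168 N

N = m g + P sin α (the push presses the casting into the tabletop).
At impending slip, P cos α = μ_s N = μ_s (m g + P sin α).
Solving: P (cos α − μ_s sin α) = μ_s m g → P = 0.39×179/(cos 46° − 0.39 sin 46°) = 69.6/0.4141 = 168 N.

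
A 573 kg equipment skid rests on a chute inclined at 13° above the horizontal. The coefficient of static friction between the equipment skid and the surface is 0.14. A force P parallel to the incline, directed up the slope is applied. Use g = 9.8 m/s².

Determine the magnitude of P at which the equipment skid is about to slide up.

At impending motion up the slope, friction acts down-slope at its limit: f = μ_s N.
P is parallel to the surface, so N = m g cos θ = 5470 N.
Along the incline: P = m g sin θ + μ_s N = 1260 + 0.14×5470 = 2030 N.

P ≈ 2030 N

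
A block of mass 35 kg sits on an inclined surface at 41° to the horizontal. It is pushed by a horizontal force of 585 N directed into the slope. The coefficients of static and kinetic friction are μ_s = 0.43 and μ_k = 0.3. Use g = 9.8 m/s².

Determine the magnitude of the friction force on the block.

f ≈ 216 N (down the incline)

Resolve perpendicular to the incline: N = m g cos θ + P sin θ = 35×9.8×cos 41° + 585×sin 41° = 642.7 N.
Parallel to the incline: P cos θ − m g sin θ = 441.5 − 225 = 216.5 N; the friction needed to balance this is 216.5 N acting down the slope.
Maximum static friction: μ_s N = 0.43 × 642.7 = 276.3 N.
Since 216.5 N is within the 276.3 N limit, the block stays put and friction is exactly 216 N.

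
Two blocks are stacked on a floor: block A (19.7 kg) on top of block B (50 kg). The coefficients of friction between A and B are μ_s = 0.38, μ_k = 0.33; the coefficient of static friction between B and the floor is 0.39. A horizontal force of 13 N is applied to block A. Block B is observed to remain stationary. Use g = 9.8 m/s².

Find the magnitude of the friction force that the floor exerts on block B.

f ≈ 13 N

The normal force B exerts on A is simply A's weight, N₁ = 193.1 N.
So the A–B interface can sustain at most μ_s N₁ = 73.36 N of static friction.
Since P = 13 N ≤ 73.36 N, A does not slip on B; friction on A equals P = 13 N.
By Newton's third law B feels 13 N forward from A. With B stationary, the floor's static friction on B balances it: f₂ = 13 N (well within μ_s(m_A+m_B)g = 266.4 N).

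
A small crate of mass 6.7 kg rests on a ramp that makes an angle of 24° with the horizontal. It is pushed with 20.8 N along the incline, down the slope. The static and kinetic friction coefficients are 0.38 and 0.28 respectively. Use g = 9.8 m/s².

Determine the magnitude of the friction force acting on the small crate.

f ≈ 16.8 N (up the incline)

The normal reaction is N = m g cos θ = 59.98 N.
Parallel to the incline, ΣF = 0 gives f = m g sin θ + P = 26.71 + 20.8 = 47.51 N (up-slope positive).
Static friction can supply at most μ_s N = 22.79 N.
|47.51| exceeds 22.79 N, so the small crate slips down-slope; friction is kinetic, f = μ_k N = 0.28×59.98 = 16.8 N.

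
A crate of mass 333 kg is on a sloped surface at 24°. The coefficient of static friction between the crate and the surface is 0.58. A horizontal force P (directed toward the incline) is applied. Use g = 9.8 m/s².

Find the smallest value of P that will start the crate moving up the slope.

At impending motion up the slope, friction acts down-slope at its limit: f = μ_s N.
Perpendicular to the incline: N = m g cos θ + P sin θ.
Along the incline: P cos θ = m g sin θ + μ_s N = m g sin θ + μ_s (m g cos θ + P sin θ).
Solving, P (cos θ − μ_s sin θ) = m g (sin θ + μ_s cos θ), so P = 333×9.8×(sin 24° + 0.58 cos 24°)/(cos 24° − 0.58 sin 24°) = 3260×0.9366/0.6776 = 4510 N.

P ≈ 4510 N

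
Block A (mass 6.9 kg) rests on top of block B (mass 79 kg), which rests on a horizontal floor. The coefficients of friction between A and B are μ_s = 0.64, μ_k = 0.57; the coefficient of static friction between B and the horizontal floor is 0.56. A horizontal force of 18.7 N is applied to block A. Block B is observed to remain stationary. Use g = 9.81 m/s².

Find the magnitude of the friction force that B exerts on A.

f ≈ 18.7 N

Normal force at the A–B interface: N₁ = m_A g = 67.69 N.
Maximum static friction on A from B: μ_s N₁ = 0.64×67.69 = 43.32 N.
Since P = 18.7 N ≤ 43.32 N, A does not slip on B; friction on A equals P = 18.7 N.
B experiences an equal 18.7 N forward from A (third law). B is in equilibrium, so the floor supplies f₂ = 18.7 N of static friction (limit μ_s(m_A+m_B)g = 471.9 N, not exceeded).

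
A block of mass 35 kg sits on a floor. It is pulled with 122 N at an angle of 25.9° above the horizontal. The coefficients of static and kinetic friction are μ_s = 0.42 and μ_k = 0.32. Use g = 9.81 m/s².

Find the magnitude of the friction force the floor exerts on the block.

Vertical equilibrium gives N = m g − P sin α = 290.1 N.
Horizontally, friction must balance P cos α = 109.7 N.
The static-friction limit is μ_s N = 121.8 N.
Since 109.7 N does not exceed the limit, the block stays at rest and f = 110 N.

f ≈ 110 N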